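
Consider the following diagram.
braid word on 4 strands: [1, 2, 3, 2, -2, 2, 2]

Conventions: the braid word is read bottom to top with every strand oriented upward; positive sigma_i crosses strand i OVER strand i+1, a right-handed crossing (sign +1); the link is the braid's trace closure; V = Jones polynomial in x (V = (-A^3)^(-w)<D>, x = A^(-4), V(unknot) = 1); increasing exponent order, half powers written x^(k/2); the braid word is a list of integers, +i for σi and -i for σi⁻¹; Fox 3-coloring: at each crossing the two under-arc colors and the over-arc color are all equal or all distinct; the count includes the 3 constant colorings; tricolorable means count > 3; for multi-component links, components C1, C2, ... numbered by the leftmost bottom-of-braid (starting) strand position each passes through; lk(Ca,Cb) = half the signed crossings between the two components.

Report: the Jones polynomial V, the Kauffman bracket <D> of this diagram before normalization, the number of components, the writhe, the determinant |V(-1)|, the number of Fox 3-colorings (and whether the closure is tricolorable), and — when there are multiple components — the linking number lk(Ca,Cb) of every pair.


V = x + x^3 - x^4
<D> = A^-1 - A^3 - A^11 (w = +5)
1 component over 7 crossings, w = +5
9 Fox colorings among 3^7, |V(-1)| = 3: tricolorable
why: V spans 3 powers of x: at least 3 crossings in any diagram


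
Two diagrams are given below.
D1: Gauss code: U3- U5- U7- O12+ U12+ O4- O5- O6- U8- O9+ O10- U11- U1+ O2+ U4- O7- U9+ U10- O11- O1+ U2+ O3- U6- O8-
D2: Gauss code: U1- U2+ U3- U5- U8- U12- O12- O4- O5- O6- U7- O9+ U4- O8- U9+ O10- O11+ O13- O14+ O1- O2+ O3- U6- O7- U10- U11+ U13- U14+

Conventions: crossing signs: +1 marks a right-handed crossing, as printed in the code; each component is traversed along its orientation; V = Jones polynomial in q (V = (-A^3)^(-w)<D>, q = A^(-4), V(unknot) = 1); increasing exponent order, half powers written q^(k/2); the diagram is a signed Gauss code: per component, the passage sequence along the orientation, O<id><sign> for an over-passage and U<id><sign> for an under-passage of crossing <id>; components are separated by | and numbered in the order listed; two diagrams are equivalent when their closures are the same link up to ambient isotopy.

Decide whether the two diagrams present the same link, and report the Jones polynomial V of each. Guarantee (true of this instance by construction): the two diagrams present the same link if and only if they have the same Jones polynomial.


equivalent: yes
D1 (bracket A^-8 - A^-4 + 2 - A^4 + A^8 - A^12; 12 crossings at w = -4): V = -q^-6 + q^-5 - q^-4 + 2q^-3 - q^-2 + q^-1
V(D2) = -q^-6 + q^-5 - q^-4 + 2q^-3 - q^-2 + q^-1  [14 crossings, <D> = A^-14 - A^-10 + 2A^-6 - A^-2 + A^2 - A^6, w = -6]
observation: all 2 diagrams share one V(q), hence one class


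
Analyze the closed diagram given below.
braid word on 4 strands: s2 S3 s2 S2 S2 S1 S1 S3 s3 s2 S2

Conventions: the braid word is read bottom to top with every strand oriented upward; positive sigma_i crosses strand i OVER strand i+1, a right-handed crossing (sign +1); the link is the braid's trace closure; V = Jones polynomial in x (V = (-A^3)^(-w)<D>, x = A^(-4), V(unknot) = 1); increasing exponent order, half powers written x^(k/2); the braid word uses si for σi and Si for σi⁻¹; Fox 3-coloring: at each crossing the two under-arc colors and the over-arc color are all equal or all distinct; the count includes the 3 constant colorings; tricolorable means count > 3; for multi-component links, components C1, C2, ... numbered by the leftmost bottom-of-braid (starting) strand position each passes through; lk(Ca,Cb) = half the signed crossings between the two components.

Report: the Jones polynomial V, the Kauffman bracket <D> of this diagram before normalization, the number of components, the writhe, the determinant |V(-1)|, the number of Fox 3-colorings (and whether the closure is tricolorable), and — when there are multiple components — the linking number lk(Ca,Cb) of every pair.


V(x) = x^-3 + x^-2 + x^-1 + 1
bracket: -A^-9 - A^-5 - A^-1 - A^3, w = -3
3 components, writhe -3, over 11 crossings
lk(C1,C2) = -1
linking number lk(C1,C3) = 0
lk(C2,C3): 0
det 0, colorings 9 of 3^11 — tricolorable
observation: w = -3 (over 11 crossings) is diagram-only; (-A^3)^(3) removes it from V


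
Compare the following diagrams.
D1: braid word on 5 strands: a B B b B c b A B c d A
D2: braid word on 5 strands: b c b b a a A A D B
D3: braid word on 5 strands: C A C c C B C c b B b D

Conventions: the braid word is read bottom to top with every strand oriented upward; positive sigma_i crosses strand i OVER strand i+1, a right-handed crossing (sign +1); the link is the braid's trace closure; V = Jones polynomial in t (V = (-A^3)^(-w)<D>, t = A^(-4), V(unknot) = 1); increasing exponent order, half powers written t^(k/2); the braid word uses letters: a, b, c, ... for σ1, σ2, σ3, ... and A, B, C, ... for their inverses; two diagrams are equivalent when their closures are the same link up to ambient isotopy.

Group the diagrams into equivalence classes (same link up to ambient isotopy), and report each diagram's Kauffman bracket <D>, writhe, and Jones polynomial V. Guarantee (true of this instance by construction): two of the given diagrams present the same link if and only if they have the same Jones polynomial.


grouping into links: {D1} | {D2} | {D3}
V(D1) = t^-2 + 2 + t^2  (w 0, c 12, <D> = A^-8 + 2 + A^8)
V(D2) = 1 + t + t^2 + t^3  (w +2, c 10, <D> = A^-6 + A^-2 + A^2 + A^6)
V(D3) = t^-3 + t^-2 + t^-1 + 1  [12 crossings, <D> = A^-12 + A^-8 + A^-4 + 1, w = -4]
why: 3 values of V(t) split the 3 diagrams


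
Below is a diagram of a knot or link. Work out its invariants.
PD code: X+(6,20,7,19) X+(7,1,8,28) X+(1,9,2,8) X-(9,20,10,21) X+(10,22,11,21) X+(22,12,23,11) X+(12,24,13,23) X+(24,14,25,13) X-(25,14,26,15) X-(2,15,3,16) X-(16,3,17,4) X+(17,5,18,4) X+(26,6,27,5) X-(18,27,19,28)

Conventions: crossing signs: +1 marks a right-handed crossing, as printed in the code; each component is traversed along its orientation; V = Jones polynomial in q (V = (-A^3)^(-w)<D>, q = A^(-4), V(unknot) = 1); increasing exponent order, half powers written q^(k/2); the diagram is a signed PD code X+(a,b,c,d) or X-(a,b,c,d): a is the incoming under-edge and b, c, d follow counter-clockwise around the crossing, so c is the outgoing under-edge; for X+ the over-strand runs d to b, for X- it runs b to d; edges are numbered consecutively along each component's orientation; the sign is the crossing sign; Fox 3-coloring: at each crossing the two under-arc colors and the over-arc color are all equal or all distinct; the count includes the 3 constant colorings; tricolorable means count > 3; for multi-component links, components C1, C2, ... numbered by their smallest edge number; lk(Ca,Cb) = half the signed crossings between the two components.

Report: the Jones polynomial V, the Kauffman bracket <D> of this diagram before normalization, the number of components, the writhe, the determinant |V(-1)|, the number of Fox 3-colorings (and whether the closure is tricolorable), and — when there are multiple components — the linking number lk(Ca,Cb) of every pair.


V = 2q - 2q^2 + 3q^3 - 3q^4 + 2q^5 - 2q^6 + q^7
<D> = A^-16 - 2A^-12 + 2A^-8 - 3A^-4 + 3 - 2A^4 + 2A^8 (w = +4)
1 component over 14 crossings, w = +4
9 Fox colorings among 3^14, |V(-1)| = 15: tricolorable
why: w = +4 (over 14 crossings) is diagram-only; (-A^3)^(-4) removes it from V


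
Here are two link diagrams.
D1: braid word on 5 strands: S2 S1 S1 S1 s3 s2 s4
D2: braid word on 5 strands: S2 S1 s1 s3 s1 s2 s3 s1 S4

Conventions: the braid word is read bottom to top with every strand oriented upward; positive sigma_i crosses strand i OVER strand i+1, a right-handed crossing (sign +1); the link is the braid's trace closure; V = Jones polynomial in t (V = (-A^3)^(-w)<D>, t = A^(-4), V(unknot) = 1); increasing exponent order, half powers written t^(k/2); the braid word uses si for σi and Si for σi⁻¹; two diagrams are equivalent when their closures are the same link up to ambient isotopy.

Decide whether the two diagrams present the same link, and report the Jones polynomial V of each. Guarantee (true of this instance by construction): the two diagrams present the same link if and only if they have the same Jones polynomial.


equivalent: no
D1 (bracket A^-1 + A^3 + A^7 - A^15; 7 crossings at w = -1): V = t^(-9/2) - t^(-5/2) - t^(-3/2) - t^(-1/2)
V(D2) = -t^(1/2) + t^(3/2) - t^(5/2) - t^(9/2)  (w +3, c 9, <D> = A^-9 + A^-1 - A^3 + A^7)
key observation: comparing 2 Jones polynomials yields 2 groups


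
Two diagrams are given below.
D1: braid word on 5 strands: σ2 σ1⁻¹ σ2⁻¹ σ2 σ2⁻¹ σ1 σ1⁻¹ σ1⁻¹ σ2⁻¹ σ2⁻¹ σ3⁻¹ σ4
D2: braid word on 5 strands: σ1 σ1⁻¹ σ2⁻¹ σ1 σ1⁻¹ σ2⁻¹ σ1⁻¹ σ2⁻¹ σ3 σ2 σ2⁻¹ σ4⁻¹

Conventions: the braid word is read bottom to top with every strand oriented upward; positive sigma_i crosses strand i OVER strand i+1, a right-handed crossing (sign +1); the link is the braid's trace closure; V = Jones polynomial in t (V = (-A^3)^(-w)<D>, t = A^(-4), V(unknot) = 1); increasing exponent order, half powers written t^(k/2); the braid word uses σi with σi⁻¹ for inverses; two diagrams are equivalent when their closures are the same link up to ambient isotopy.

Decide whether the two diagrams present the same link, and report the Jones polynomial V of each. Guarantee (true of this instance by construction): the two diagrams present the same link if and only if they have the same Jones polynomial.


equivalent: yes
V(D1) = -t^-4 + t^-3 + t^-1  (w -4, c 12, <D> = A^-8 + 1 - A^4)
V(D2) = -t^-4 + t^-3 + t^-1  (w -4, c 12, <D> = A^-8 + 1 - A^4)
why: all 2 diagrams share one V(t), hence one class


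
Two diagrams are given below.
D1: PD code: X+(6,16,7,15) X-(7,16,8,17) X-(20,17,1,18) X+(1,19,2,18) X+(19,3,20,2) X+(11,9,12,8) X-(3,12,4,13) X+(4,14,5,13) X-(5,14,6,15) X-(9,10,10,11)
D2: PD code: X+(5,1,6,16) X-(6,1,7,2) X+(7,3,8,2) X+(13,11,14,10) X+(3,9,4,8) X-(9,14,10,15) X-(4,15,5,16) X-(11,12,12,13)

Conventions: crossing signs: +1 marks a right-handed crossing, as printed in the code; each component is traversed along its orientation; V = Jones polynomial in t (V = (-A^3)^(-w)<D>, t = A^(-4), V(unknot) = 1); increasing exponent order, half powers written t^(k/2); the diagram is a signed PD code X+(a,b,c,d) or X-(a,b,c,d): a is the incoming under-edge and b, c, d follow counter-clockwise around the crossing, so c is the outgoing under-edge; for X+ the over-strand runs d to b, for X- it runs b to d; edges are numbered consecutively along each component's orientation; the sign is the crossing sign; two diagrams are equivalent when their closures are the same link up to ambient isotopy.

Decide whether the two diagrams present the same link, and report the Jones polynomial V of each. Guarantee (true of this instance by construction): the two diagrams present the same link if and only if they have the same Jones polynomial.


equivalent: yes
V(D1) = 1  (w 0, c 10, <D> = 1)
D2 (bracket 1; 8 crossings at w = 0): V = 1
why: from 10 to 8 crossings by R-moves: one link, two diagrams


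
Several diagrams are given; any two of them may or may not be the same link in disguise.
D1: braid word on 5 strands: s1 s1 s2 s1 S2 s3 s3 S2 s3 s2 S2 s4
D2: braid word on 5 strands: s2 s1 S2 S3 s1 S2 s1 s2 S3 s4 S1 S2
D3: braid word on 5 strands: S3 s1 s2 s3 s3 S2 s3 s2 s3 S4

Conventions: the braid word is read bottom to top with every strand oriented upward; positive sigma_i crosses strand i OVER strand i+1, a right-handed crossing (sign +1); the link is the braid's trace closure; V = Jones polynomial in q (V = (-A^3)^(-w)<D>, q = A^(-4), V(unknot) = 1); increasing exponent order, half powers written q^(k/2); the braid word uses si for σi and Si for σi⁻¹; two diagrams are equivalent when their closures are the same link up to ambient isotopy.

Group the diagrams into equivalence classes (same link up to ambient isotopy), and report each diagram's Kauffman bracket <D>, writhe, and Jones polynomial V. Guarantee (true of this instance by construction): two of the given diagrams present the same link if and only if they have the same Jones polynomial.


classes: {D1, D3} | {D2}
V(D1) = q - q^2 + 2q^3 - q^4 + q^5 - q^6  [12 crossings, <D> = -A^-6 + A^-2 - A^2 + 2A^6 - A^10 + A^14, w = +6]
V(D2) = q^-2 - q^-1 + 1 - q + q^2  [12 crossings, <D> = A^-8 - A^-4 + 1 - A^4 + A^8, w = 0]
V(D3) = q - q^2 + 2q^3 - q^4 + q^5 - q^6  [10 crossings, <D> = -A^-12 + A^-8 - A^-4 + 2 - A^4 + A^8, w = +4]
note: V(q) takes 2 values over 3 diagrams, fixing the grouping


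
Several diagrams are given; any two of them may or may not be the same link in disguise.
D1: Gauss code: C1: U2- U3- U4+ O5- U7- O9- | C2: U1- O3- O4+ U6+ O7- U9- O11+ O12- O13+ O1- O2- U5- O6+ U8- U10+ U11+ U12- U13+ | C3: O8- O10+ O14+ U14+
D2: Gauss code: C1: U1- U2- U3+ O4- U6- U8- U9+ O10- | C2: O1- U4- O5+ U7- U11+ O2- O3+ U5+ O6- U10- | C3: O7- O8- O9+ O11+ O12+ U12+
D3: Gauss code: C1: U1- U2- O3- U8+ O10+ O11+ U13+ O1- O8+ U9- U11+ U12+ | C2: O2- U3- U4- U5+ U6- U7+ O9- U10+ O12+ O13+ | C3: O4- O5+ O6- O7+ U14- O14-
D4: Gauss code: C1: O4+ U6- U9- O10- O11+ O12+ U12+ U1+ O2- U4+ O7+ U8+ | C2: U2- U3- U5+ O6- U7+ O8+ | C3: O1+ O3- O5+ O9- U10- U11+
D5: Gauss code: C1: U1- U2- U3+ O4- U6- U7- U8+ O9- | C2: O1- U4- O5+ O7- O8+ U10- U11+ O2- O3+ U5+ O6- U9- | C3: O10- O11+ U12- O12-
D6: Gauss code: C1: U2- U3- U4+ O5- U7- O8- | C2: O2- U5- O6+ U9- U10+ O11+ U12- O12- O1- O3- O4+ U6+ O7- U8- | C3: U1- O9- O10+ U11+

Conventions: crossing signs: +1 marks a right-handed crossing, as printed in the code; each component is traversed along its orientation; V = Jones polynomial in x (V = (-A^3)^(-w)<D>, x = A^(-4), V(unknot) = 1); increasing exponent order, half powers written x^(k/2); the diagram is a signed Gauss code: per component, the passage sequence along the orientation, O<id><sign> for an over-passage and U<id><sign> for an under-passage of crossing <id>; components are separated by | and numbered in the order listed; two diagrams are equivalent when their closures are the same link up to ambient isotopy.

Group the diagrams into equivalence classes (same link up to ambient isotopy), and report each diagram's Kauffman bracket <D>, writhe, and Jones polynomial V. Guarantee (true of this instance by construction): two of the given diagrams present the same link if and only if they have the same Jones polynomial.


grouping into links: {D1, D2, D5, D6} | {D3, D4}
V(D1) = x^-6 + x^-3 + x^-2 + x^-1  (w -2, c 14, <D> = A^-2 + A^2 + A^6 + A^18)
D2 (bracket A^-2 + A^2 + A^6 + A^18; 12 crossings at w = -2): V = x^-6 + x^-3 + x^-2 + x^-1
V(D3) = x^-2 + 1 + x + x^2 + x^3 - x^4  [14 crossings, <D> = -A^-16 + A^-12 + A^-8 + A^-4 + 1 + A^8, w = 0]
V(D4) = x^-2 + 1 + x + x^2 + x^3 - x^4  [12 crossings, <D> = -A^-10 + A^-6 + A^-2 + A^2 + A^6 + A^14, w = +2]
V(D5) = x^-6 + x^-3 + x^-2 + x^-1  (w -4, c 12, <D> = A^-8 + A^-4 + 1 + A^12)
D6 (bracket A^-8 + A^-4 + 1 + A^12; 12 crossings at w = -4): V = x^-6 + x^-3 + x^-2 + x^-1
why: comparing 6 Jones polynomials yields 2 groups


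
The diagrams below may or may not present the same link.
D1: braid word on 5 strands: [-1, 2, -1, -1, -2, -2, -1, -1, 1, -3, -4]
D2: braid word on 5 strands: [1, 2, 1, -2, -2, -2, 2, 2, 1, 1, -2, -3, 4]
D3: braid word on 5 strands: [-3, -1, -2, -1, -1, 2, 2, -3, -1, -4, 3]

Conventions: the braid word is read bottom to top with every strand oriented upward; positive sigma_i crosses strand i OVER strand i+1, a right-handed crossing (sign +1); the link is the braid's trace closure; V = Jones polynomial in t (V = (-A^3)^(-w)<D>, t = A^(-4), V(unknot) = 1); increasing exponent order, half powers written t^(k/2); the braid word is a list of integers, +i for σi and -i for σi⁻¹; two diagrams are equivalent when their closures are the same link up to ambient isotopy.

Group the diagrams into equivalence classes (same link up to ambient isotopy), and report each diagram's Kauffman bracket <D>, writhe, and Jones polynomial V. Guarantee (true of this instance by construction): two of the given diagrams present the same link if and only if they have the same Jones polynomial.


classes: {D1} | {D2} | {D3}
V(D1) = -t^(-15/2) + 2t^(-13/2) - 2t^(-11/2) + 2t^(-9/2) - 3t^(-7/2) + t^(-5/2) - t^(-3/2)  [11 crossings, <D> = A^-15 - A^-11 + 3A^-7 - 2A^-3 + 2A - 2A^5 + A^9, w = -7]
V(D2) = -t^(1/2) - t^(3/2) - t^(5/2) + t^(9/2)  (w +3, c 13, <D> = -A^-9 + A^-1 + A^3 + A^7)
V(D3) = -t^(-9/2) - t^(-5/2) + t^(-3/2) - t^(-1/2)  [11 crossings, <D> = A^-13 - A^-9 + A^-5 + A^3, w = -5]
note: 3 classes among 3 diagrams; unequal V(t) rules out equality


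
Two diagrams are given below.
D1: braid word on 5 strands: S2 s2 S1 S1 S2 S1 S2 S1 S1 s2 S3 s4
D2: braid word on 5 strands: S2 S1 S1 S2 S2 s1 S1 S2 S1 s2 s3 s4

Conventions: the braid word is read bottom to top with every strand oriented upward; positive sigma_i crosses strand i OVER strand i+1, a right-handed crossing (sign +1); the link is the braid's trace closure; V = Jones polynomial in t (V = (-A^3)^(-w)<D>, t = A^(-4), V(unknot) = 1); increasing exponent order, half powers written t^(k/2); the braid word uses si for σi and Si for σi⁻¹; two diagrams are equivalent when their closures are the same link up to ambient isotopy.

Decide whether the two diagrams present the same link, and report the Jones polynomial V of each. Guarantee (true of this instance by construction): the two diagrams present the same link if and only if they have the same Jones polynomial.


equivalent: yes
D1 (bracket A^-10 + 2A^-2 - 2A^2 + A^6 - 2A^10 + A^14; 12 crossings at w = -6): V = t^-8 - 2t^-7 + t^-6 - 2t^-5 + 2t^-4 + t^-2
V(D2) = t^-8 - 2t^-7 + t^-6 - 2t^-5 + 2t^-4 + t^-2  [12 crossings, <D> = A^-4 + 2A^4 - 2A^8 + A^12 - 2A^16 + A^20, w = -4]
observation: from 12 to 12 crossings by R-moves: one link, two diagrams


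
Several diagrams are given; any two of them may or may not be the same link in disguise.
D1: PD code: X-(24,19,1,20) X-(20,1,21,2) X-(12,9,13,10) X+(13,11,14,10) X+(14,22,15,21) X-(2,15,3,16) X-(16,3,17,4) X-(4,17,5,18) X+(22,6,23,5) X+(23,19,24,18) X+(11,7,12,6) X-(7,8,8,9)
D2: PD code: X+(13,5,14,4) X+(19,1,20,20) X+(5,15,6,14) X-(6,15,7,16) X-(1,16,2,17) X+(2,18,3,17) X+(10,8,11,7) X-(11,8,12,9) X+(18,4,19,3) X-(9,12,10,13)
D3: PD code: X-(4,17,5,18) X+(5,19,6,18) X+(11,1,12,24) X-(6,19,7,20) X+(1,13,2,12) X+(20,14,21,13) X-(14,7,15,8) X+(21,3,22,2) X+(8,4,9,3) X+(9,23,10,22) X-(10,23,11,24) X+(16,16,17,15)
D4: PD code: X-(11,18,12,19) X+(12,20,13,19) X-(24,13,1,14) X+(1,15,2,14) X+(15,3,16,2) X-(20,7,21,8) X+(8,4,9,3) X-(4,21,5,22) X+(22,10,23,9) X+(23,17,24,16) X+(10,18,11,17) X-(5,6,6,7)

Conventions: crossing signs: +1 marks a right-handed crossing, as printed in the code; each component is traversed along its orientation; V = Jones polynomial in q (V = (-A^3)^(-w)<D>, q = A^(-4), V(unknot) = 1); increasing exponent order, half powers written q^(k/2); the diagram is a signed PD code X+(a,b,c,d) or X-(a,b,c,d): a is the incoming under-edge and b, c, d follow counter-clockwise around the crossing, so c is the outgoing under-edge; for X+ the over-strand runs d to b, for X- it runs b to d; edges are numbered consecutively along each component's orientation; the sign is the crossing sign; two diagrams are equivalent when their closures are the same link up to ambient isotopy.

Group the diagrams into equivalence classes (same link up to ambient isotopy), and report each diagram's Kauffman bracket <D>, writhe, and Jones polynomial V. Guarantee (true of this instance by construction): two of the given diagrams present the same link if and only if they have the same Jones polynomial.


grouping into links: {D1} | {D2} | {D3, D4}
V(D1) = q^-5 - 2q^-4 + 2q^-3 - 2q^-2 + 2q^-1 - 1 + q  (w -2, c 12, <D> = A^-10 - A^-6 + 2A^-2 - 2A^2 + 2A^6 - 2A^10 + A^14)
V(D2) = 1  (w +2, c 10, <D> = A^6)
V(D3) = q^-1 - 1 + 2q - 2q^2 + 2q^3 - 2q^4 + q^5  [12 crossings, <D> = A^-8 - 2A^-4 + 2 - 2A^4 + 2A^8 - A^12 + A^16, w = +4]
D4 (bracket A^-14 - 2A^-10 + 2A^-6 - 2A^-2 + 2A^2 - A^6 + A^10; 12 crossings at w = +2): V = q^-1 - 1 + 2q - 2q^2 + 2q^3 - 2q^4 + q^5
key observation: V(q) takes 3 values over 4 diagrams, fixing the grouping


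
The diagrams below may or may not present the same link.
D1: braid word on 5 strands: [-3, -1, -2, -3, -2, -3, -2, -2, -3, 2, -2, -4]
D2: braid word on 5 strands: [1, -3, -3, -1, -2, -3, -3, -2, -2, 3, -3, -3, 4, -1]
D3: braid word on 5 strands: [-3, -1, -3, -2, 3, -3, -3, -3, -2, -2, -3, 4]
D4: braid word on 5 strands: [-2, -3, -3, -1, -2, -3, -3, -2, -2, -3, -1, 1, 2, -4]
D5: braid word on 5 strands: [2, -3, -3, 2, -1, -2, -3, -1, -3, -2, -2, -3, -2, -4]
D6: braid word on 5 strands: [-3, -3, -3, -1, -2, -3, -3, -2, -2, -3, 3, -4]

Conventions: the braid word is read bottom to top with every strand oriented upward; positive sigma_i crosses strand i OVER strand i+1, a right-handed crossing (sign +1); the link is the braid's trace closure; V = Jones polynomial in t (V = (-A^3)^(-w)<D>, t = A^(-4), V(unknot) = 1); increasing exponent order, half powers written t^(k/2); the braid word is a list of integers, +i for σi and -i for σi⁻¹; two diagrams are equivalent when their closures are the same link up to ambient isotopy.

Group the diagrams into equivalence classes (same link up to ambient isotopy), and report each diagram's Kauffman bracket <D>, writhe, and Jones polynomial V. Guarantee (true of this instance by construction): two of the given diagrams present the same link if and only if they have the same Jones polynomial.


equivalence classes: {D1, D2, D3, D4, D5, D6}
D1 (bracket A^-18 + A^-10 - A^2; 12 crossings at w = -10): V = -t^-8 + t^-5 + t^-3
D2 (bracket A^-12 + A^-4 - A^8; 14 crossings at w = -8): V = -t^-8 + t^-5 + t^-3
D3 (bracket A^-12 + A^-4 - A^8; 12 crossings at w = -8): V = -t^-8 + t^-5 + t^-3
V(D4) = -t^-8 + t^-5 + t^-3  [14 crossings, <D> = A^-18 + A^-10 - A^2, w = -10]
V(D5) = -t^-8 + t^-5 + t^-3  [14 crossings, <D> = A^-18 + A^-10 - A^2, w = -10]
V(D6) = -t^-8 + t^-5 + t^-3  [12 crossings, <D> = A^-18 + A^-10 - A^2, w = -10]
key observation: one V(t) for all 6 diagrams — one class (guaranteed)


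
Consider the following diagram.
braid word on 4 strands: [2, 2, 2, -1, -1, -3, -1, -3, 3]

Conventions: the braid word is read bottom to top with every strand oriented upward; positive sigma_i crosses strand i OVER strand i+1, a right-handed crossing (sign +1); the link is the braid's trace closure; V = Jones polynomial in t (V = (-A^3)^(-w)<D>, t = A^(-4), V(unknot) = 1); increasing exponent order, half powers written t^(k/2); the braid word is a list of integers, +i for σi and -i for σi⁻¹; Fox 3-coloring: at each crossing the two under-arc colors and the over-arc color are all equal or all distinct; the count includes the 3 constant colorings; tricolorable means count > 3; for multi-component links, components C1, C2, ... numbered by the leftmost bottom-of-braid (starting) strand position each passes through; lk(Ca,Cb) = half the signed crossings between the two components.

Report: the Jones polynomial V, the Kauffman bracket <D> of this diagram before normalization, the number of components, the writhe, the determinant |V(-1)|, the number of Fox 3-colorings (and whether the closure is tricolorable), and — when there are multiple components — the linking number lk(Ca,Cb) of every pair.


V(t) = -t^-3 + t^-2 - t^-1 + 3 - t + t^2 - t^3
bracket: A^-15 - A^-11 + A^-7 - 3A^-3 + A - A^5 + A^9, w = -1
1 component, writhe -1, over 9 crossings
det 9, colorings 27 of 3^9 — tricolorable
observation: w = -1 (over 9 crossings) is diagram-only; (-A^3)^(1) removes it from V


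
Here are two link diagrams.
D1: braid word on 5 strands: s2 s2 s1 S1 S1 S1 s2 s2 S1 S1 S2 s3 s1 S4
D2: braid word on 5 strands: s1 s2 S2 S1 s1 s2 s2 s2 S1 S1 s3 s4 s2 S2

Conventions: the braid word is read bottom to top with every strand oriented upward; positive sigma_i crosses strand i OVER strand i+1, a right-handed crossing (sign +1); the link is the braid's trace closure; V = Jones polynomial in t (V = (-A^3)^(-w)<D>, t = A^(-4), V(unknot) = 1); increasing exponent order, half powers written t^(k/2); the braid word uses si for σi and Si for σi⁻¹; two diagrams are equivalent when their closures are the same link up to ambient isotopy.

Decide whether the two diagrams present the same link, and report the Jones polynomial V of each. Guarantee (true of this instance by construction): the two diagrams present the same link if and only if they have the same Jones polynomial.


same link: no
V(D1) = t^-4 - 3t^-3 + 5t^-2 - 6t^-1 + 7 - 6t + 5t^2 - 3t^3 + t^4  [14 crossings, <D> = A^-16 - 3A^-12 + 5A^-8 - 6A^-4 + 7 - 6A^4 + 5A^8 - 3A^12 + A^16, w = 0]
D2 (bracket -A^-4 + 1 + A^8; 14 crossings at w = +4): V = t + t^3 - t^4
note: 2 values of V(t) split the 2 diagrams


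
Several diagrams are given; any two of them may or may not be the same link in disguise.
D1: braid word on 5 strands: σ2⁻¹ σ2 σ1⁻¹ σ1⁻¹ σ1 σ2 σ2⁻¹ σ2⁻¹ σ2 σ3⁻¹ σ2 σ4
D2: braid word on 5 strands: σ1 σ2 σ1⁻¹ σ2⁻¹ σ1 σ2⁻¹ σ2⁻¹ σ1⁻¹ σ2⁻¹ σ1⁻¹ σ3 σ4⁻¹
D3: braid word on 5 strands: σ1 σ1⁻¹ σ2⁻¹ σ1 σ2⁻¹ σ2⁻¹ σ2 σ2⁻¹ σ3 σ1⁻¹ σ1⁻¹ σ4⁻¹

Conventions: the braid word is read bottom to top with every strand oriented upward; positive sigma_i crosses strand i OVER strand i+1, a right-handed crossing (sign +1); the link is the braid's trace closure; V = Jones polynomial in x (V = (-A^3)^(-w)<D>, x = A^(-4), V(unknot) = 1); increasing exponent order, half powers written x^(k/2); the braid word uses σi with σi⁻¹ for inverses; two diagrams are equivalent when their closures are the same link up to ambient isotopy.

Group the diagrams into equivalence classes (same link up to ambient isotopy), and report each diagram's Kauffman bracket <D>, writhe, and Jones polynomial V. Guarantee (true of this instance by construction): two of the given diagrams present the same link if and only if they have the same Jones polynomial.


equivalence classes: {D1} | {D2, D3}
D1 (bracket 1; 12 crossings at w = 0): V = 1
V(D2) = -x^-6 + x^-5 - x^-4 + 2x^-3 - x^-2 + x^-1  [12 crossings, <D> = A^-8 - A^-4 + 2 - A^4 + A^8 - A^12, w = -4]
D3 (bracket A^-8 - A^-4 + 2 - A^4 + A^8 - A^12; 12 crossings at w = -4): V = -x^-6 + x^-5 - x^-4 + 2x^-3 - x^-2 + x^-1
key observation: comparing 3 Jones polynomials yields 2 groups


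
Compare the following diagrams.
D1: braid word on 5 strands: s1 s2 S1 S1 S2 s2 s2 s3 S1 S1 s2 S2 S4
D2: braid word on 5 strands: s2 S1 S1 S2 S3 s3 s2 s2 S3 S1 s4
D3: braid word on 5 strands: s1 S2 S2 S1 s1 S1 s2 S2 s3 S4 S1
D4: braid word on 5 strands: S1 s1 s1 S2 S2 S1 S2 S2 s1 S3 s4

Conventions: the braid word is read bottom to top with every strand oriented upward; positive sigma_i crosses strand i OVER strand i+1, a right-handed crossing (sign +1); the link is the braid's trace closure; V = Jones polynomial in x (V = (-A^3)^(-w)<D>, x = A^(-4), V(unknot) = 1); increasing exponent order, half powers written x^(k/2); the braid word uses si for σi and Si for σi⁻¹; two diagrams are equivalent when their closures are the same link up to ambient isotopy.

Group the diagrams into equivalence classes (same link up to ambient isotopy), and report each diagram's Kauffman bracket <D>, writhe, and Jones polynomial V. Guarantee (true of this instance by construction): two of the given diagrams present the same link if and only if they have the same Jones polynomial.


grouping into links: {D1, D2} | {D3} | {D4}
V(D1) = x^(-7/2) - 2x^(-5/2) + x^(-3/2) - 2x^(-1/2) + x^(1/2) - x^(3/2)  (w -1, c 13, <D> = A^-9 - A^-5 + 2A^-1 - A^3 + 2A^7 - A^11)
V(D2) = x^(-7/2) - 2x^(-5/2) + x^(-3/2) - 2x^(-1/2) + x^(1/2) - x^(3/2)  [11 crossings, <D> = A^-9 - A^-5 + 2A^-1 - A^3 + 2A^7 - A^11, w = -1]
D3 (bracket A^-7 + A; 11 crossings at w = -3): V = -x^(-5/2) - x^(-1/2)
V(D4) = -x^(-9/2) - x^(-5/2) + x^(-3/2) - x^(-1/2)  [11 crossings, <D> = A^-7 - A^-3 + A + A^9, w = -3]
why: 3 values of V(x) split the 4 diagrams


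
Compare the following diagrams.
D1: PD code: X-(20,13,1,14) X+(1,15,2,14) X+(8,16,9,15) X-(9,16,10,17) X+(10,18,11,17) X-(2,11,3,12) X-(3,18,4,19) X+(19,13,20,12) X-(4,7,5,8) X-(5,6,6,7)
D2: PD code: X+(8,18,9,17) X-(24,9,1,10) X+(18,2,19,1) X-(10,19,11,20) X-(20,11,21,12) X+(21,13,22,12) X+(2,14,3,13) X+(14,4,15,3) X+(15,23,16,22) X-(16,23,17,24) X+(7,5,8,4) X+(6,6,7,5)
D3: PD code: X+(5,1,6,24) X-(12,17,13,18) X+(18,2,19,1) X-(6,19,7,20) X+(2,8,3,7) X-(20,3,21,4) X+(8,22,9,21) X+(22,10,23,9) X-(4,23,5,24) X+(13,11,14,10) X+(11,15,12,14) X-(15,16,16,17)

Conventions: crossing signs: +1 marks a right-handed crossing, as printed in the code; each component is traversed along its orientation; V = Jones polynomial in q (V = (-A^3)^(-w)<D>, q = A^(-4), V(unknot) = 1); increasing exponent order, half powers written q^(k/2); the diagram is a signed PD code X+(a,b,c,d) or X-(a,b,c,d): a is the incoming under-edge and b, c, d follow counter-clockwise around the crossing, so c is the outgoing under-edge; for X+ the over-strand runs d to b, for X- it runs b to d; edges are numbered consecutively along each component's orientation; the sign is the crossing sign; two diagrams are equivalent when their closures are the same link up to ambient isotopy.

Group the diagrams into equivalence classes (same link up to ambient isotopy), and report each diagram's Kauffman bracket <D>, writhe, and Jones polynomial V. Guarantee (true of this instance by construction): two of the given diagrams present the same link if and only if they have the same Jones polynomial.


classes: {D1} | {D2, D3}
V(D1) = 1  [10 crossings, <D> = A^-6, w = -2]
V(D2) = q^-1 - 1 + 2q - 2q^2 + 2q^3 - 2q^4 + q^5  [12 crossings, <D> = A^-8 - 2A^-4 + 2 - 2A^4 + 2A^8 - A^12 + A^16, w = +4]
D3 (bracket A^-14 - 2A^-10 + 2A^-6 - 2A^-2 + 2A^2 - A^6 + A^10; 12 crossings at w = +2): V = q^-1 - 1 + 2q - 2q^2 + 2q^3 - 2q^4 + q^5
note: comparing 3 Jones polynomials yields 2 groups


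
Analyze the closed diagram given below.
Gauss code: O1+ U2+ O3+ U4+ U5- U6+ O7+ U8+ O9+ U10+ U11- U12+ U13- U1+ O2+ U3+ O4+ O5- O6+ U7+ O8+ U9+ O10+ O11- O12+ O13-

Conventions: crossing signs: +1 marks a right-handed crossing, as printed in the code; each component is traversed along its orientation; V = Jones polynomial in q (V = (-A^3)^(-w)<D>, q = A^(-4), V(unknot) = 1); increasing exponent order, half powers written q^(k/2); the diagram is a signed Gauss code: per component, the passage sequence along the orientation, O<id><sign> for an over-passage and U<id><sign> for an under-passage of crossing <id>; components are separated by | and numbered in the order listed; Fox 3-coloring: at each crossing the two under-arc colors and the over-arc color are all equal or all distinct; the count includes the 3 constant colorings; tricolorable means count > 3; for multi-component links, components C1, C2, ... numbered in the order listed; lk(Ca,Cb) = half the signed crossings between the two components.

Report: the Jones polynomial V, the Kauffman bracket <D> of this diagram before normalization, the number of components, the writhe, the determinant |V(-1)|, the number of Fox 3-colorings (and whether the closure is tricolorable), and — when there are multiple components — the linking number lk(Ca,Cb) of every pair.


V(q) = q^3 + q^5 - q^6 + q^7 - q^8 + q^9 - q^10
bracket: A^-19 - A^-15 + A^-11 - A^-7 + A^-3 - A - A^9, w = +7
1 component, writhe +7, over 13 crossings
det 7, colorings 3 of 3^13 — not tricolorable
observation: det 7 = |V(-1)|; not divisible by 3, so not tricolorable


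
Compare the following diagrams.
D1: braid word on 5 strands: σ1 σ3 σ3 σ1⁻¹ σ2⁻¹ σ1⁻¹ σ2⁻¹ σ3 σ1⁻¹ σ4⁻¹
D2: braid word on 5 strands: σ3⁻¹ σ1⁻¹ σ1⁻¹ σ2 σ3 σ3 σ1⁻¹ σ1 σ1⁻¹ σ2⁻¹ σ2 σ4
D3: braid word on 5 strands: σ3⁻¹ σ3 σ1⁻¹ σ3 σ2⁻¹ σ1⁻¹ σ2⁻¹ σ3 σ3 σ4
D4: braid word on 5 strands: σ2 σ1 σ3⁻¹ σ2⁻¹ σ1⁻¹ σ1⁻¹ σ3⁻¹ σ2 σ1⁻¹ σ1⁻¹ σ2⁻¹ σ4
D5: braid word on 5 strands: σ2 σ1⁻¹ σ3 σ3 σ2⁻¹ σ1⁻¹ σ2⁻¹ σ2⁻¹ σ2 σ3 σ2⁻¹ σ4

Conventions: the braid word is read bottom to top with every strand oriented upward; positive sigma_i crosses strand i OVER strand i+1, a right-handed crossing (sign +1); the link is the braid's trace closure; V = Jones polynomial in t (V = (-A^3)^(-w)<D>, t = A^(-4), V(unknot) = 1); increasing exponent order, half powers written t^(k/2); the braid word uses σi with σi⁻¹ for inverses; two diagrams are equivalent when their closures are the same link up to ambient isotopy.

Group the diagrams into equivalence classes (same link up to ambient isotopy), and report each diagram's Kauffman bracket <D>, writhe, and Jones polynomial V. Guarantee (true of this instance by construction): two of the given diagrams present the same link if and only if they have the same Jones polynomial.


classes: {D1, D3, D5} | {D2} | {D4}
V(D1) = -t^-3 + t^-2 - t^-1 + 3 - t + t^2 - t^3  [10 crossings, <D> = -A^-18 + A^-14 - A^-10 + 3A^-6 - A^-2 + A^2 - A^6, w = -2]
V(D2) = -t^-4 + t^-3 + t^-1  [12 crossings, <D> = A^4 + A^12 - A^16, w = 0]
V(D3) = -t^-3 + t^-2 - t^-1 + 3 - t + t^2 - t^3  (w 0, c 10, <D> = -A^-12 + A^-8 - A^-4 + 3 - A^4 + A^8 - A^12)
D4 (bracket A^-8 - A^-4 + 2 - A^4 + A^8 - A^12; 12 crossings at w = -4): V = -t^-6 + t^-5 - t^-4 + 2t^-3 - t^-2 + t^-1
V(D5) = -t^-3 + t^-2 - t^-1 + 3 - t + t^2 - t^3  [12 crossings, <D> = -A^-12 + A^-8 - A^-4 + 3 - A^4 + A^8 - A^12, w = 0]
insight: 3 classes among 5 diagrams; unequal V(t) rules out equality


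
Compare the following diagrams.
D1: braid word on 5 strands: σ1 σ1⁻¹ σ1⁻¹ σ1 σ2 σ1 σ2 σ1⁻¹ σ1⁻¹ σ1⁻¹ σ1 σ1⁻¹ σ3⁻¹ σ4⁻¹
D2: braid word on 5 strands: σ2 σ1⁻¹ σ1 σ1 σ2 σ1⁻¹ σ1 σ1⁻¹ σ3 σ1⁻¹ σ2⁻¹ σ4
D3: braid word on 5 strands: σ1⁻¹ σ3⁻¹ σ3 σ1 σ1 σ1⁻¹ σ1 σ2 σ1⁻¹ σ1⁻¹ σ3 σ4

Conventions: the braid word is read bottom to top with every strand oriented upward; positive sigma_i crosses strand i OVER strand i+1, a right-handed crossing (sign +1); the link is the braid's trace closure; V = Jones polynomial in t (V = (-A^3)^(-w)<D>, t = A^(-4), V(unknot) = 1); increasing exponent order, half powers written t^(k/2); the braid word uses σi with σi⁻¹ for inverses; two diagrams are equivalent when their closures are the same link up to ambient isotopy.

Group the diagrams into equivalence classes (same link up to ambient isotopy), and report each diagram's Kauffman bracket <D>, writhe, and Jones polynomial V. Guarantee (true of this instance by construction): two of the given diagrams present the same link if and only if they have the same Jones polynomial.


classes: {D1, D2, D3}
V(D1) = 1  [14 crossings, <D> = A^-6, w = -2]
D2 (bracket A^6; 12 crossings at w = +2): V = 1
V(D3) = 1  (w +2, c 12, <D> = A^6)
insight: one V(t) for all 3 diagrams — one class (guaranteed)


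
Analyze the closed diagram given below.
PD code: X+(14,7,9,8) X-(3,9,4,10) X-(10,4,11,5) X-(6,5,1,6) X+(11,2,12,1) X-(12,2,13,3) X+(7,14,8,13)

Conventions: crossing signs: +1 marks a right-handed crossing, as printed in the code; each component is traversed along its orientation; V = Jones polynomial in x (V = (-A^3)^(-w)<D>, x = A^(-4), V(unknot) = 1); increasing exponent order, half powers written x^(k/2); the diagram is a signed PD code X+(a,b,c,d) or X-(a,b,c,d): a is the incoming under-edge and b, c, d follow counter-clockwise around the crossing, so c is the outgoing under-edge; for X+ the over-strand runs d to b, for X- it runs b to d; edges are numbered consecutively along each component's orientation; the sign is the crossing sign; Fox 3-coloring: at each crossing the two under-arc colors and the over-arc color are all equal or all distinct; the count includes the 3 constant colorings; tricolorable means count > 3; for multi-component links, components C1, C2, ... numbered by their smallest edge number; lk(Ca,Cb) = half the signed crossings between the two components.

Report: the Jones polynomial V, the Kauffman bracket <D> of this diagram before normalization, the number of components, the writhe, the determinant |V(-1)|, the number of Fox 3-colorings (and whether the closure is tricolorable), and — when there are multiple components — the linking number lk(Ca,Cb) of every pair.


V = x^-2 + 2 + x^2
<D> = -A^-11 - 2A^-3 - A^5 (w = -1)
3 components over 7 crossings, w = -1
lk(C1,C2): 0
lk(C1,C3) = -1
linking number lk(C2,C3) = +1
3 Fox colorings among 3^7, |V(-1)| = 4: not tricolorable
why: summing lk over 3 pairs gives 0


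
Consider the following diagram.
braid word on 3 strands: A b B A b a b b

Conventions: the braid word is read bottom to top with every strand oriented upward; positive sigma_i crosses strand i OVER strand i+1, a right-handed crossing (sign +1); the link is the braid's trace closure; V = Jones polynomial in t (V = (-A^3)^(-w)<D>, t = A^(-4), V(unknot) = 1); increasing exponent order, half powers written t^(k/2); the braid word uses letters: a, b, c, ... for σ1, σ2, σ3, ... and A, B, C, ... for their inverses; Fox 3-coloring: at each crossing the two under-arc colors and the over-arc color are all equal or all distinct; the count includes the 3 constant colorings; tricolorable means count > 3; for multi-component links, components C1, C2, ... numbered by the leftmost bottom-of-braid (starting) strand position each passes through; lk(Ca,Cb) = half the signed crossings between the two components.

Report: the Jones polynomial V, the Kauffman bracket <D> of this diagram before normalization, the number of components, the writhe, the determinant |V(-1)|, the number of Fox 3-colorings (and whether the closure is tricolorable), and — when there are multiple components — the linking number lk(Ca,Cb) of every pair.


V(t) = 1
bracket: A^6, w = +2
1 component, writhe +2, over 8 crossings
det 1, colorings 3 of 3^8 — not tricolorable
observation: the word shrinks to σ1⁻¹ σ1⁻¹ σ2 σ1 σ2 σ2 after cancelling


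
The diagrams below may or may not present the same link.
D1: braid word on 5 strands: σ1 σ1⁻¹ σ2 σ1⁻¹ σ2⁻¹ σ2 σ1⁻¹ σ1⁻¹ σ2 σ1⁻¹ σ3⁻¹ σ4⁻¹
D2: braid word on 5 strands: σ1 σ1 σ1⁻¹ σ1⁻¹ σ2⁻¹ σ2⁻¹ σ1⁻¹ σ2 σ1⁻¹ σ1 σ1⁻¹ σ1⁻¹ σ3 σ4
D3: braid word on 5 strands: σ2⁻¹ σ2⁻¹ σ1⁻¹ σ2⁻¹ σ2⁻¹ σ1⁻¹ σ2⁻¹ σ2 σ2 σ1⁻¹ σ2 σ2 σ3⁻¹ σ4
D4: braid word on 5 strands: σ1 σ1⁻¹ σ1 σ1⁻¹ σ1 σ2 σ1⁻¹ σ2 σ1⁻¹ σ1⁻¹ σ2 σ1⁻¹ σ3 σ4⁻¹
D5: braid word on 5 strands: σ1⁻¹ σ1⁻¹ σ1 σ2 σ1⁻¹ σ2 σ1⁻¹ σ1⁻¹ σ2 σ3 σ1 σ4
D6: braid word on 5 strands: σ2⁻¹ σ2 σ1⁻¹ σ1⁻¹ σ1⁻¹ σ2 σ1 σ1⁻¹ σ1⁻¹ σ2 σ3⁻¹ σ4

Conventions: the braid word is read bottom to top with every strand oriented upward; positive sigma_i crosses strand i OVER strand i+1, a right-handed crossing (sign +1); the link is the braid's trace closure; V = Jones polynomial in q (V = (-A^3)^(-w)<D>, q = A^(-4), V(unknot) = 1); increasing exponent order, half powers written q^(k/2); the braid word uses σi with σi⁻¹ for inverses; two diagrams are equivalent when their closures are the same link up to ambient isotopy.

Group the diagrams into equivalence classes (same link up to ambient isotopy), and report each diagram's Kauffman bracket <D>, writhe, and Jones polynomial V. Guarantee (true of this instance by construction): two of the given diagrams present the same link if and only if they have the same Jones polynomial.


grouping into links: {D1, D6} | {D2, D3} | {D4, D5}
V(D1) = q^-5 - 2q^-4 + 2q^-3 - 2q^-2 + 2q^-1 - 1 + q  (w -4, c 12, <D> = A^-16 - A^-12 + 2A^-8 - 2A^-4 + 2 - 2A^4 + A^8)
V(D2) = -q^-6 + q^-5 - q^-4 + 2q^-3 - q^-2 + q^-1  (w -2, c 14, <D> = A^-2 - A^2 + 2A^6 - A^10 + A^14 - A^18)
V(D3) = -q^-6 + q^-5 - q^-4 + 2q^-3 - q^-2 + q^-1  (w -4, c 14, <D> = A^-8 - A^-4 + 2 - A^4 + A^8 - A^12)
D4 (bracket -A^-12 + 2A^-8 - 2A^-4 + 3 - 2A^4 + 2A^8 - A^12; 14 crossings at w = 0): V = -q^-3 + 2q^-2 - 2q^-1 + 3 - 2q + 2q^2 - q^3
V(D5) = -q^-3 + 2q^-2 - 2q^-1 + 3 - 2q + 2q^2 - q^3  (w +2, c 12, <D> = -A^-6 + 2A^-2 - 2A^2 + 3A^6 - 2A^10 + 2A^14 - A^18)
V(D6) = q^-5 - 2q^-4 + 2q^-3 - 2q^-2 + 2q^-1 - 1 + q  [12 crossings, <D> = A^-10 - A^-6 + 2A^-2 - 2A^2 + 2A^6 - 2A^10 + A^14, w = -2]
why: V(q) takes 3 values over 6 diagrams, fixing the grouping
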